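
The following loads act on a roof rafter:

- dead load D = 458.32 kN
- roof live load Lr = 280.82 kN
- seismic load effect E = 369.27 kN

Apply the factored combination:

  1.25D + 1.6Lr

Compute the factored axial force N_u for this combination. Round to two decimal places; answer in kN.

1022.21 kN

1.25(458.32) + 1.6(280.82) = 572.90 + 449.31 = 1022.21
N_u = 1022.21 kN.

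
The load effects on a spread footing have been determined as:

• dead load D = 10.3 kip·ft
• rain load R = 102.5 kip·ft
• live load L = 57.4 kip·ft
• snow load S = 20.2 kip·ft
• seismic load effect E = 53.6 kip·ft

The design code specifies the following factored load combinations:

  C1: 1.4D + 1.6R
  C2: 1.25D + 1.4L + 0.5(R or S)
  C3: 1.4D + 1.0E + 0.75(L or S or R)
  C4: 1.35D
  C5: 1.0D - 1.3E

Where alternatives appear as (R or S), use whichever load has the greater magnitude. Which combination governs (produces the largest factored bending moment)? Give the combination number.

(R or S) → R = 102.5 kip·ft; (L or S or R) → R = 102.5 kip·ft.
C1: 1.4(10.3) + 1.6(102.5) = 14.4 + 164.0 = 178.4
C2: 1.25(10.3) + 1.4(57.4) + 0.5(102.5) = 144.5
C3: 1.4(10.3) + 1.0(53.6) + 0.75(102.5) = 14.4 + 53.6 + 76.9 = 144.9
C4: 1.35(10.3) = 13.9
C5: 1.0(10.3) - 1.3(53.6) = 10.3 - 69.7 = -59.4
The largest value is 178.4 kip·ft from combination 1.

Combination 1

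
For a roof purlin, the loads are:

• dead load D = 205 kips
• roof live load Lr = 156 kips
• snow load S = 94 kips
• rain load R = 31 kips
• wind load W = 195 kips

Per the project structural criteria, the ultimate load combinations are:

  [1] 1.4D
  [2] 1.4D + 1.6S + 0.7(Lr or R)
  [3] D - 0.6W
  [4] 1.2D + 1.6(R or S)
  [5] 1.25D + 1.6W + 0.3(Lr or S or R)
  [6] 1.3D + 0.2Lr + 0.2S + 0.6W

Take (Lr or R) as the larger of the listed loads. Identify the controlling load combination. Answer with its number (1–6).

Combination 5

(Lr or R) → Lr = 156 kips; (R or S) → S = 94 kips; (Lr or S or R) → Lr = 156 kips.
[1] 1.4(205) = 287.0
[2] 1.4(205) + 1.6(94) + 0.7(156) = 287.0 + 150.4 + 109.2 = 546.6
[3] 1.0(205) - 0.6(195) = 205.0 - 117.0 = 88.0
[4] 1.2(205) + 1.6(94) = 246.0 + 150.4 = 396.4
[5] 1.25(205) + 1.6(195) + 0.3(156) = 256.3 + 312.0 + 46.8 = 615.1
[6] 1.3(205) + 0.2(156) + 0.2(94) + 0.6(195) = 266.5 + 31.2 + 18.8 + 117.0 = 433.5
The largest value is 615.1 kips from combination 5.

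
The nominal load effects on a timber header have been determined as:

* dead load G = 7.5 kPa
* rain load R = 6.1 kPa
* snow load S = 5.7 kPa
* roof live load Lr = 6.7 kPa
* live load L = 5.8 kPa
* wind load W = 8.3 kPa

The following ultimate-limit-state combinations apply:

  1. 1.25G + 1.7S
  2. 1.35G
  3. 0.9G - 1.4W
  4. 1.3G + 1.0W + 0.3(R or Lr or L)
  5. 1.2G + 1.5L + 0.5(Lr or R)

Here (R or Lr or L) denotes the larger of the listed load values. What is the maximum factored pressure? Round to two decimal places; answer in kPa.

21.05 kPa

(R or Lr or L) → Lr = 6.7 kPa; (Lr or R) → Lr = 6.7 kPa.
1. 1.25(7.5) + 1.7(5.7) = 9.38 + 9.69 = 19.07
2. 1.35(7.5) = 10.13
3. 0.9(7.5) - 1.4(8.3) = 6.75 - 11.62 = -4.87
4. 1.3(7.5) + 1.0(8.3) + 0.3(6.7) = 9.75 + 8.30 + 2.01 = 20.06
5. 1.2(7.5) + 1.5(5.8) + 0.5(6.7) = 9.00 + 8.70 + 3.35 = 21.05
The controlling combination is 5, giving 21.05 kPa.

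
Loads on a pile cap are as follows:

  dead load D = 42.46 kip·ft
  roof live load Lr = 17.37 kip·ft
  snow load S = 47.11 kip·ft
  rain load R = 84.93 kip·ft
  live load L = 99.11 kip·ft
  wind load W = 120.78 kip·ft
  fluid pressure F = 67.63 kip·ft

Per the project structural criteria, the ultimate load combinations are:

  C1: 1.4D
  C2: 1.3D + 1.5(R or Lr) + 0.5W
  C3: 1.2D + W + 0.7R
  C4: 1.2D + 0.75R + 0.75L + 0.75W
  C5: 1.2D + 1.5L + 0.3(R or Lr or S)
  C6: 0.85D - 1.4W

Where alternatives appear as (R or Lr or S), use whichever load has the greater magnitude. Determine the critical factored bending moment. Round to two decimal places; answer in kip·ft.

279.57 kip·ft

(R or Lr) → R = 84.93 kip·ft; (R or Lr or S) → R = 84.93 kip·ft.
C1: 1.4(42.46) = 59.44
C2: 1.3(42.46) + 1.5(84.93) + 0.5(120.78) = 242.98
C3: 1.2(42.46) + 1.0(120.78) + 0.7(84.93) = 50.95 + 120.78 + 59.45 = 231.18
C4: 1.2(42.46) + 0.75(84.93) + 0.75(99.11) + 0.75(120.78) = 50.95 + 63.70 + 74.33 + 90.59 = 279.57
C5: 1.2(42.46) + 1.5(99.11) + 0.3(84.93) = 50.95 + 148.67 + 25.48 = 225.10
C6: 0.85(42.46) - 1.4(120.78) = 36.09 - 169.09 = -133.00
Combination 4 governs: M_u = 279.57 kip·ft.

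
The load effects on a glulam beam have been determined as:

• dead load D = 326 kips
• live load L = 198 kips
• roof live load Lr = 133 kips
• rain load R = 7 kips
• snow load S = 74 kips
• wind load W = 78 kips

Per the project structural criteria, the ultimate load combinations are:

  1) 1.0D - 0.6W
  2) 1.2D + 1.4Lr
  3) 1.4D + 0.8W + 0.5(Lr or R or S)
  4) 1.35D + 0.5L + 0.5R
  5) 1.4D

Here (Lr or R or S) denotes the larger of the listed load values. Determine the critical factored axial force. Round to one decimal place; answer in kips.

(Lr or R or S) → Lr = 133 kips.
1) 1.0(326) - 0.6(78) = 326.0 - 46.8 = 279.2
2) 1.2(326) + 1.4(133) = 391.2 + 186.2 = 577.4
3) 1.4(326) + 0.8(78) + 0.5(133) = 456.4 + 62.4 + 66.5 = 585.3
4) 1.35(326) + 0.5(198) + 0.5(7) = 440.1 + 99.0 + 3.5 = 542.6
5) 1.4(326) = 456.4
The controlling combination is 3, giving 585.3 kips.

585.3 kips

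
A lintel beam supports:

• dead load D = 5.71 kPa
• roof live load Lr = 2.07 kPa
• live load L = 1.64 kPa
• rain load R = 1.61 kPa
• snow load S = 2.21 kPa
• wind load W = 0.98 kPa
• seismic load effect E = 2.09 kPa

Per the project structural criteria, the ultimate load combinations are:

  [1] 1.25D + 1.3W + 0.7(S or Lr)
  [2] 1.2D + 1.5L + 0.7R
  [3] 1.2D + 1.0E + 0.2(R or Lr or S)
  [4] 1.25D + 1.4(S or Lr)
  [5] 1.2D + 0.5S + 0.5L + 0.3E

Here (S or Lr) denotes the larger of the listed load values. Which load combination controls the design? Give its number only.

Combination 2

(S or Lr) → S = 2.21 kPa; (R or Lr or S) → S = 2.21 kPa.
[1] 1.25(5.71) + 1.3(0.98) + 0.7(2.21) = 7.14 + 1.27 + 1.55 = 9.96
[2] 1.2(5.71) + 1.5(1.64) + 0.7(1.61) = 6.85 + 2.46 + 1.13 = 10.44
[3] 1.2(5.71) + 1.0(2.09) + 0.2(2.21) = 6.85 + 2.09 + 0.44 = 9.38
[4] 1.25(5.71) + 1.4(2.21) = 7.14 + 3.09 = 10.23
[5] 1.2(5.71) + 0.5(2.21) + 0.5(1.64) + 0.3(2.09) = 9.40
The largest value is 10.44 kPa from combination 2.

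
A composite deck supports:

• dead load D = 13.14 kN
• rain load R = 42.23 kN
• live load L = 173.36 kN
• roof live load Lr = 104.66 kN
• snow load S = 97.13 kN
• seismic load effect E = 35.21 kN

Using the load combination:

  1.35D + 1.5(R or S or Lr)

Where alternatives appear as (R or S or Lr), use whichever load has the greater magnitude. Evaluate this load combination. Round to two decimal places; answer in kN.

(R or S or Lr) → Lr = 104.66 kN.
1.35(13.14) + 1.5(104.66) = 17.74 + 156.99 = 174.73
P_u = 174.73 kN.

174.73 kN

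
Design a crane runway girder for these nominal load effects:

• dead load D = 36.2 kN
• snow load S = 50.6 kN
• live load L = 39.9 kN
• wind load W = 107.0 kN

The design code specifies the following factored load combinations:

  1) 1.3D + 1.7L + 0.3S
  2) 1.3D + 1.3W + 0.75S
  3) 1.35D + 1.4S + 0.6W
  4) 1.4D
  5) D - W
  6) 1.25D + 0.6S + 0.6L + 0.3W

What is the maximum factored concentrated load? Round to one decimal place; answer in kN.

1) 1.3(36.2) + 1.7(39.9) + 0.3(50.6) = 47.1 + 67.8 + 15.2 = 130.1
2) 1.3(36.2) + 1.3(107.0) + 0.75(50.6) = 224.1
3) 1.35(36.2) + 1.4(50.6) + 0.6(107.0) = 48.9 + 70.8 + 64.2 = 183.9
4) 1.4(36.2) = 50.7
5) 1.0(36.2) - 1.0(107.0) = 36.2 - 107.0 = -70.8
6) 1.25(36.2) + 0.6(50.6) + 0.6(39.9) + 0.3(107.0) = 45.3 + 30.4 + 23.9 + 32.1 = 131.7
The controlling combination is 2, giving 224.1 kN.

224.1 kN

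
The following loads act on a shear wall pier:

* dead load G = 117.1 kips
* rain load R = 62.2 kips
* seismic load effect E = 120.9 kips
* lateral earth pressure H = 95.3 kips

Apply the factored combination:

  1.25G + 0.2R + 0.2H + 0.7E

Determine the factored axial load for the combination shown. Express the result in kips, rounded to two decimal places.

262.51 kips

1.25(117.1) + 0.2(62.2) + 0.2(95.3) + 0.7(120.9) = 146.38 + 12.44 + 19.06 + 84.63 = 262.51
P_u = 262.51 kips.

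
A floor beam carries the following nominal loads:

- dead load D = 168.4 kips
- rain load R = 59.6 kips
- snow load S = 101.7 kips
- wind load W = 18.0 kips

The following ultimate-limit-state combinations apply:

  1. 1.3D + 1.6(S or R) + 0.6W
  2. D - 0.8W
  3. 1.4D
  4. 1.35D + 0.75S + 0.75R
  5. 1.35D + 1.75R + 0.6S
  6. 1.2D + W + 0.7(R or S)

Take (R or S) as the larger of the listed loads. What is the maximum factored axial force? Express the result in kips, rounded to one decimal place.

392.7 kips

(S or R) → S = 101.7 kips; (R or S) → S = 101.7 kips.
1. 1.3(168.4) + 1.6(101.7) + 0.6(18.0) = 392.4
2. 1.0(168.4) - 0.8(18.0) = 154.0
3. 1.4(168.4) = 235.8
4. 1.35(168.4) + 0.75(101.7) + 0.75(59.6) = 348.3
5. 1.35(168.4) + 1.75(59.6) + 0.6(101.7) = 392.7
6. 1.2(168.4) + 1.0(18.0) + 0.7(101.7) = 291.3
Combination 5 governs: P_u = 392.7 kips.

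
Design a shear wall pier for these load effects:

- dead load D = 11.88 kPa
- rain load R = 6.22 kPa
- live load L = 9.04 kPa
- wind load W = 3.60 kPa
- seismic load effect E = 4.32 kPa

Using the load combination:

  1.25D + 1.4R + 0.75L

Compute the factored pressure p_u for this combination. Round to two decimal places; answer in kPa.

30.34 kPa

1.25(11.88) + 1.4(6.22) + 0.75(9.04) = 14.85 + 8.71 + 6.78 = 30.34
p_u = 30.34 kPa.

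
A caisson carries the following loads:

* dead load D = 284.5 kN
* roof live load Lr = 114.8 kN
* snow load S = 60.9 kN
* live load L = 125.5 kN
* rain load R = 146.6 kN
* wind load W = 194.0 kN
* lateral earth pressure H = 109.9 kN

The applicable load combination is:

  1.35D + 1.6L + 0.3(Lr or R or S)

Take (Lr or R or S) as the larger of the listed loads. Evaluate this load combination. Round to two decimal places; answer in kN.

(Lr or R or S) → R = 146.6 kN.
1.35(284.5) + 1.6(125.5) + 0.3(146.6) = 628.86
V_u = 628.86 kN.

628.86 kN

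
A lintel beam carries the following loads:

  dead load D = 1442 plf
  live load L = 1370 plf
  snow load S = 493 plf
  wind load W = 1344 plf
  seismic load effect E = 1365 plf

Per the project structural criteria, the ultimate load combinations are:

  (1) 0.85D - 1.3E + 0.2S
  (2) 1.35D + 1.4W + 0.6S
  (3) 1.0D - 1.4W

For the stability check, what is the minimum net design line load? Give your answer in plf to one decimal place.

-450.2 plf

(1) 0.85(1442) - 1.3(1365) + 0.2(493) = 1225.7 - 1774.5 + 98.6 = -450.2
(2) 1.35(1442) + 1.4(1344) + 0.6(493) = 1946.7 + 1881.6 + 295.8 = 4124.1
(3) 1.0(1442) - 1.4(1344) = 1442.0 - 1881.6 = -439.6
Combination 1 gives the minimum: -450.2 plf.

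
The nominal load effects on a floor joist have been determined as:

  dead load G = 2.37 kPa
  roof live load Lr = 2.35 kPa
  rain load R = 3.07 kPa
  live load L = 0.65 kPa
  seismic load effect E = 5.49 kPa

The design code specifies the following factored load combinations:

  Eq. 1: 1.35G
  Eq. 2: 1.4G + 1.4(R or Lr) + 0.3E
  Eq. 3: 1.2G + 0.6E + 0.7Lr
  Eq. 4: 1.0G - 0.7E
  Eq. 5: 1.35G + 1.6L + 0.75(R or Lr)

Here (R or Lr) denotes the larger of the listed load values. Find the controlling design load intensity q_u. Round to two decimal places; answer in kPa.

(R or Lr) → R = 3.07 kPa.
Eq. 1: 1.35(2.37) = 3.20
Eq. 2: 1.4(2.37) + 1.4(3.07) + 0.3(5.49) = 9.26
Eq. 3: 1.2(2.37) + 0.6(5.49) + 0.7(2.35) = 7.78
Eq. 4: 1.0(2.37) - 0.7(5.49) = -1.47
Eq. 5: 1.35(2.37) + 1.6(0.65) + 0.75(3.07) = 6.54
Maximum is from combination 2.

9.26 kPa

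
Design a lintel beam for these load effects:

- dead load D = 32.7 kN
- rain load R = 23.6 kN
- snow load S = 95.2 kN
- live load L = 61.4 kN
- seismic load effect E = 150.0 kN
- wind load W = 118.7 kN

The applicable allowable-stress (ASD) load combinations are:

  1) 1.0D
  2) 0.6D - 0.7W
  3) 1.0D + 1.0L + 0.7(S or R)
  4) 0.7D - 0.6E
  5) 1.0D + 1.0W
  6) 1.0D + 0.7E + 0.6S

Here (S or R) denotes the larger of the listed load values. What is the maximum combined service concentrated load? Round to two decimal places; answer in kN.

(S or R) → S = 95.2 kN.
1) 1.0(32.7) = 32.70
2) 0.6(32.7) - 0.7(118.7) = 19.62 - 83.09 = -63.47
3) 1.0(32.7) + 1.0(61.4) + 0.7(95.2) = 32.70 + 61.40 + 66.64 = 160.74
4) 0.7(32.7) - 0.6(150.0) = 22.89 - 90.00 = -67.11
5) 1.0(32.7) + 1.0(118.7) = 32.70 + 118.70 = 151.40
6) 1.0(32.7) + 0.7(150.0) + 0.6(95.2) = 32.70 + 105.00 + 57.12 = 194.82
The controlling combination is 6, giving 194.82 kN.

194.82 kN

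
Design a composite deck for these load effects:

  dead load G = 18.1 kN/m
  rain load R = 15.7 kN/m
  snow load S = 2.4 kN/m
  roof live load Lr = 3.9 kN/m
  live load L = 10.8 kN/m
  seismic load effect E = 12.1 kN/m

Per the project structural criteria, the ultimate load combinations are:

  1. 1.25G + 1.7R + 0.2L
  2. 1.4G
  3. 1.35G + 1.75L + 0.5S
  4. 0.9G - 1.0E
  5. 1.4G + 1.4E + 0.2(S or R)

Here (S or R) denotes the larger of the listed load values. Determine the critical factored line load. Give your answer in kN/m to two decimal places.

51.48 kN/m

(S or R) → R = 15.7 kN/m.
1. 1.25(18.1) + 1.7(15.7) + 0.2(10.8) = 22.63 + 26.69 + 2.16 = 51.48
2. 1.4(18.1) = 25.34
3. 1.35(18.1) + 1.75(10.8) + 0.5(2.4) = 24.44 + 18.90 + 1.20 = 44.54
4. 0.9(18.1) - 1.0(12.1) = 16.29 - 12.10 = 4.19
5. 1.4(18.1) + 1.4(12.1) + 0.2(15.7) = 25.34 + 16.94 + 3.14 = 45.42
Maximum is from combination 1.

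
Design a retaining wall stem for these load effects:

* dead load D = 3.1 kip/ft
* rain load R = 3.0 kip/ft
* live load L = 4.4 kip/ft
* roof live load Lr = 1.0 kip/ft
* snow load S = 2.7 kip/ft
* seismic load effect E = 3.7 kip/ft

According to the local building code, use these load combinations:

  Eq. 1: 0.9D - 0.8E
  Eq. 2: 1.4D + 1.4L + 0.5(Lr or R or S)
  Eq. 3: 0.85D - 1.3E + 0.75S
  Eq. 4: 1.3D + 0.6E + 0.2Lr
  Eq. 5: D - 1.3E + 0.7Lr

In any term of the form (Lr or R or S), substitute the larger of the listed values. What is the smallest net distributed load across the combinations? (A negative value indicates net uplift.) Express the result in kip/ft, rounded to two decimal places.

(Lr or R or S) → R = 3.0 kip/ft.
Eq. 1: 0.9(3.1) - 0.8(3.7) = -0.17
Eq. 2: 1.4(3.1) + 1.4(4.4) + 0.5(3.0) = 12.00
Eq. 3: 0.85(3.1) - 1.3(3.7) + 0.75(2.7) = -0.15
Eq. 4: 1.3(3.1) + 0.6(3.7) + 0.2(1.0) = 6.45
Eq. 5: 1.0(3.1) - 1.3(3.7) + 0.7(1.0) = -1.01
Combination 5 gives the minimum: -1.01 kip/ft.

-1.01 kip/ft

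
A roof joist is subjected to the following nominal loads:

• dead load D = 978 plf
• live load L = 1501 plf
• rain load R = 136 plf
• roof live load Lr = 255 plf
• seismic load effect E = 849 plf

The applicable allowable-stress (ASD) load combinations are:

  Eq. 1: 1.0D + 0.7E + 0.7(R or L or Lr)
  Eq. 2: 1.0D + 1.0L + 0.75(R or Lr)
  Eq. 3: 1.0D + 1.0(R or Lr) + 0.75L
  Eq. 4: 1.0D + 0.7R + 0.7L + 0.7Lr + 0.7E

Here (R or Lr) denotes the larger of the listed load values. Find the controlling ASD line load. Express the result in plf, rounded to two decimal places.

(R or L or Lr) → L = 1501 plf; (R or Lr) → Lr = 255 plf.
Eq. 1: 1.0(978) + 0.7(849) + 0.7(1501) = 978.00 + 594.30 + 1050.70 = 2623.00
Eq. 2: 1.0(978) + 1.0(1501) + 0.75(255) = 978.00 + 1501.00 + 191.25 = 2670.25
Eq. 3: 1.0(978) + 1.0(255) + 0.75(1501) = 978.00 + 255.00 + 1125.75 = 2358.75
Eq. 4: 1.0(978) + 0.7(136) + 0.7(1501) + 0.7(255) + 0.7(849) = 978.00 + 95.20 + 1050.70 + 178.50 + 594.30 = 2896.70
Combination 4 governs: w = 2896.70 plf.

2896.70 plf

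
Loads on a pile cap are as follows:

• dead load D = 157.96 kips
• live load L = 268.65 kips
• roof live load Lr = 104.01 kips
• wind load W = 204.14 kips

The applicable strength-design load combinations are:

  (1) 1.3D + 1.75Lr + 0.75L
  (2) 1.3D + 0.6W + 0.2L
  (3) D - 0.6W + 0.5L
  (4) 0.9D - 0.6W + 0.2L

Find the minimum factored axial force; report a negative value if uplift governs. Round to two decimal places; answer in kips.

(1) 1.3(157.96) + 1.75(104.01) + 0.75(268.65) = 588.85
(2) 1.3(157.96) + 0.6(204.14) + 0.2(268.65) = 205.35 + 122.48 + 53.73 = 381.56
(3) 1.0(157.96) - 0.6(204.14) + 0.5(268.65) = 169.80
(4) 0.9(157.96) - 0.6(204.14) + 0.2(268.65) = 142.16 - 122.48 + 53.73 = 73.41
Combination 4 gives the minimum: 73.41 kips.

73.41 kips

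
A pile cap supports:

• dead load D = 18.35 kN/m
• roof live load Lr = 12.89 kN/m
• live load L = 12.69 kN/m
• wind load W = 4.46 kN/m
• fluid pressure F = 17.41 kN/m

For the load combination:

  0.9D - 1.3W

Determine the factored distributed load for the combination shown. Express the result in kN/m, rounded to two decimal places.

10.72 kN/m

0.9(18.35) - 1.3(4.46) = 16.52 - 5.80 = 10.72
w_u = 10.72 kN/m.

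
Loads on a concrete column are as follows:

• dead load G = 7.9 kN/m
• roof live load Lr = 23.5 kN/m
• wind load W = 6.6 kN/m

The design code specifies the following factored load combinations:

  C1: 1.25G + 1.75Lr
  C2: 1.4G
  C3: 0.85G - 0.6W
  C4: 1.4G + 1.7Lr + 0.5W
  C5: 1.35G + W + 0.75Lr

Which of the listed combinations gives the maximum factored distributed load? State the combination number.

C1: 1.25(7.9) + 1.75(23.5) = 9.9 + 41.1 = 51.0
C2: 1.4(7.9) = 11.1
C3: 0.85(7.9) - 0.6(6.6) = 2.8
C4: 1.4(7.9) + 1.7(23.5) + 0.5(6.6) = 54.3
C5: 1.35(7.9) + 1.0(6.6) + 0.75(23.5) = 10.7 + 6.6 + 17.6 = 34.9
The largest value is 54.3 kN/m from combination 4.

Combination 4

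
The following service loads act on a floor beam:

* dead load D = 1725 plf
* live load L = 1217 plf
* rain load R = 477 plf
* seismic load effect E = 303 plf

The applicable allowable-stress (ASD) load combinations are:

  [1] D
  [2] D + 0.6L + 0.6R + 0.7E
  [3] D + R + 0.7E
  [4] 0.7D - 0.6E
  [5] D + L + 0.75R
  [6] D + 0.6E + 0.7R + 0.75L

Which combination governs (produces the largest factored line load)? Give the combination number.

Combination 5

[1] 1.0(1725) = 1725.0
[2] 1.0(1725) + 0.6(1217) + 0.6(477) + 0.7(303) = 1725.0 + 730.2 + 286.2 + 212.1 = 2953.5
[3] 1.0(1725) + 1.0(477) + 0.7(303) = 1725.0 + 477.0 + 212.1 = 2414.1
[4] 0.7(1725) - 0.6(303) = 1207.5 - 181.8 = 1025.7
[5] 1.0(1725) + 1.0(1217) + 0.75(477) = 1725.0 + 1217.0 + 357.8 = 3299.8
[6] 1.0(1725) + 0.6(303) + 0.7(477) + 0.75(1217) = 1725.0 + 181.8 + 333.9 + 912.8 = 3153.5
The largest value is 3299.8 plf from combination 5.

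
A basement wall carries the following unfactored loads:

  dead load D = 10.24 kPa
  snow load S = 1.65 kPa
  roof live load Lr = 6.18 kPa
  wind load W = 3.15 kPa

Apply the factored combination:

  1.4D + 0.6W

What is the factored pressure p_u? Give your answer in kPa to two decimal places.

1.4(10.24) + 0.6(3.15) = 14.34 + 1.89 = 16.23
p_u = 16.23 kPa.

16.23 kPa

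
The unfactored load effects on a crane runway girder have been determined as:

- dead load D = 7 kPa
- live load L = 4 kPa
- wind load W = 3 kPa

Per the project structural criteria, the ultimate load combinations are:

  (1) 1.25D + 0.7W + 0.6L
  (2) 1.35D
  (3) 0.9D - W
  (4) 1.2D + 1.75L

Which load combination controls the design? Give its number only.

(1) 1.25(7) + 0.7(3) + 0.6(4) = 13.25
(2) 1.35(7) = 9.45
(3) 0.9(7) - 1.0(3) = 3.30
(4) 1.2(7) + 1.75(4) = 15.40
The largest value is 15.40 kPa from combination 4.

Combination 4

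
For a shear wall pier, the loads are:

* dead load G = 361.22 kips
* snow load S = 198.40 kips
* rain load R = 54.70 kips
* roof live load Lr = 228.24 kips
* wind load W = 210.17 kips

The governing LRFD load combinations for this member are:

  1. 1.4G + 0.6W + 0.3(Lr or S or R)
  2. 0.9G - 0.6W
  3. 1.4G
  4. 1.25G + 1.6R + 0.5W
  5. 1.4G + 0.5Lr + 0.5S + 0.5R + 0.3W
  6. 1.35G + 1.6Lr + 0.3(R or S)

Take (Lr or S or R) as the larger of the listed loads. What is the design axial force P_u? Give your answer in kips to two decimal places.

912.35 kips

(Lr or S or R) → Lr = 228.24 kips; (R or S) → S = 198.40 kips.
1. 1.4(361.22) + 0.6(210.17) + 0.3(228.24) = 505.71 + 126.10 + 68.47 = 700.28
2. 0.9(361.22) - 0.6(210.17) = 325.10 - 126.10 = 199.00
3. 1.4(361.22) = 505.71
4. 1.25(361.22) + 1.6(54.70) + 0.5(210.17) = 644.13
5. 1.4(361.22) + 0.5(228.24) + 0.5(198.40) + 0.5(54.70) + 0.3(210.17) = 505.71 + 114.12 + 99.20 + 27.35 + 63.05 = 809.43
6. 1.35(361.22) + 1.6(228.24) + 0.3(198.40) = 487.65 + 365.18 + 59.52 = 912.35
Maximum is from combination 6.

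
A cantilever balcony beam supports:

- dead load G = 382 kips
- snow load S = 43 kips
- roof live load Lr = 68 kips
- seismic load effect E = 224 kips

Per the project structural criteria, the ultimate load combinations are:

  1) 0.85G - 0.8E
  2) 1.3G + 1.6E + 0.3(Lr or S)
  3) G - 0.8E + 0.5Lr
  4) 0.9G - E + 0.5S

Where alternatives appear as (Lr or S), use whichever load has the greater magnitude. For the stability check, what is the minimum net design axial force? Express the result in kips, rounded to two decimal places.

141.30 kips

(Lr or S) → Lr = 68 kips.
1) 0.85(382) - 0.8(224) = 145.50
2) 1.3(382) + 1.6(224) + 0.3(68) = 875.40
3) 1.0(382) - 0.8(224) + 0.5(68) = 236.80
4) 0.9(382) - 1.0(224) + 0.5(43) = 141.30
Combination 4 gives the minimum: 141.30 kips.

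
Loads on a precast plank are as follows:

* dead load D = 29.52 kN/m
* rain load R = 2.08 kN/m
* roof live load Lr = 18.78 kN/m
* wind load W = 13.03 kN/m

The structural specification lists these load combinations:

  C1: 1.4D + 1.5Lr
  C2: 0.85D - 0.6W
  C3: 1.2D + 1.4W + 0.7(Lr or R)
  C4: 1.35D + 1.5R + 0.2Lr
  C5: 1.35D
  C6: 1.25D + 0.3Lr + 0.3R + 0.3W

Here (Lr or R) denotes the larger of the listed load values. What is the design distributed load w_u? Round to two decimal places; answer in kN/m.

(Lr or R) → Lr = 18.78 kN/m.
C1: 1.4(29.52) + 1.5(18.78) = 41.33 + 28.17 = 69.50
C2: 0.85(29.52) - 0.6(13.03) = 25.09 - 7.82 = 17.27
C3: 1.2(29.52) + 1.4(13.03) + 0.7(18.78) = 35.42 + 18.24 + 13.15 = 66.81
C4: 1.35(29.52) + 1.5(2.08) + 0.2(18.78) = 39.85 + 3.12 + 3.76 = 46.73
C5: 1.35(29.52) = 39.85
C6: 1.25(29.52) + 0.3(18.78) + 0.3(2.08) + 0.3(13.03) = 47.07
The controlling combination is 1, giving 69.50 kN/m.

69.50 kN/m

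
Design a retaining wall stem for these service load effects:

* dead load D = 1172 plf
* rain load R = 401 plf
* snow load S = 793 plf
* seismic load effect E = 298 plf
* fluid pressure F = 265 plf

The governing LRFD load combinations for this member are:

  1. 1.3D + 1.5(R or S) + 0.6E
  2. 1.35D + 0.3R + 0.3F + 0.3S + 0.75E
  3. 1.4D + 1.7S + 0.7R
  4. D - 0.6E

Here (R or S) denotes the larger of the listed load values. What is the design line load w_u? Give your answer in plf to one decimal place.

(R or S) → S = 793 plf.
1. 1.3(1172) + 1.5(793) + 0.6(298) = 1523.6 + 1189.5 + 178.8 = 2891.9
2. 1.35(1172) + 0.3(401) + 0.3(265) + 0.3(793) + 0.75(298) = 1582.2 + 120.3 + 79.5 + 237.9 + 223.5 = 2243.4
3. 1.4(1172) + 1.7(793) + 0.7(401) = 1640.8 + 1348.1 + 280.7 = 3269.6
4. 1.0(1172) - 0.6(298) = 1172.0 - 178.8 = 993.2
Combination 3 governs: w_u = 3269.6 plf.

3269.6 plf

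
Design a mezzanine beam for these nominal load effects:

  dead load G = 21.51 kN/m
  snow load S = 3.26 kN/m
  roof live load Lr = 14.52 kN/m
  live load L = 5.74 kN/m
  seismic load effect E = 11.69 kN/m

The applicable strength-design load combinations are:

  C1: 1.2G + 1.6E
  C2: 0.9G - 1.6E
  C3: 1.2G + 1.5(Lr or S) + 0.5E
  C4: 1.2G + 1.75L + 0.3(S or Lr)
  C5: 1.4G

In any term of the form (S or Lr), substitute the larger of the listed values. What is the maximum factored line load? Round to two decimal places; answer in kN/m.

(Lr or S) → Lr = 14.52 kN/m; (S or Lr) → Lr = 14.52 kN/m.
C1: 1.2(21.51) + 1.6(11.69) = 44.52
C2: 0.9(21.51) - 1.6(11.69) = 19.36 - 18.70 = 0.66
C3: 1.2(21.51) + 1.5(14.52) + 0.5(11.69) = 25.81 + 21.78 + 5.85 = 53.44
C4: 1.2(21.51) + 1.75(5.74) + 0.3(14.52) = 40.21
C5: 1.4(21.51) = 30.11
Maximum is from combination 3.

53.44 kN/m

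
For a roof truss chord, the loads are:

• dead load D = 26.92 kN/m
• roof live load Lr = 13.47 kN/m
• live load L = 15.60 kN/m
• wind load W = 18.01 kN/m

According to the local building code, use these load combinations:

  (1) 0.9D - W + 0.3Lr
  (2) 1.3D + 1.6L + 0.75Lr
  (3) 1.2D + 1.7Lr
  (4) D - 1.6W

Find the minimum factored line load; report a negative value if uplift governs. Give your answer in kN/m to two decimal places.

(1) 0.9(26.92) - 1.0(18.01) + 0.3(13.47) = 24.23 - 18.01 + 4.04 = 10.26
(2) 1.3(26.92) + 1.6(15.60) + 0.75(13.47) = 35.00 + 24.96 + 10.10 = 70.06
(3) 1.2(26.92) + 1.7(13.47) = 32.30 + 22.90 = 55.20
(4) 1.0(26.92) - 1.6(18.01) = 26.92 - 28.82 = -1.90
Combination 4 gives the minimum: -1.90 kN/m.

-1.90 kN/m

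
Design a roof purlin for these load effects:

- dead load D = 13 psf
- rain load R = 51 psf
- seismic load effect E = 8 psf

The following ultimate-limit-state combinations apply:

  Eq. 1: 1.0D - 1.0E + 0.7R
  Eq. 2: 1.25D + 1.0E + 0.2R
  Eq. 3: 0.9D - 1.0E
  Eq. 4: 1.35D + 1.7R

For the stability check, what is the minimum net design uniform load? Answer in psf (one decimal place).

3.7 psf

Eq. 1: 1.0(13) - 1.0(8) + 0.7(51) = 40.7
Eq. 2: 1.25(13) + 1.0(8) + 0.2(51) = 34.5
Eq. 3: 0.9(13) - 1.0(8) = 3.7
Eq. 4: 1.35(13) + 1.7(51) = 104.3
Combination 3 gives the minimum: 3.7 psf.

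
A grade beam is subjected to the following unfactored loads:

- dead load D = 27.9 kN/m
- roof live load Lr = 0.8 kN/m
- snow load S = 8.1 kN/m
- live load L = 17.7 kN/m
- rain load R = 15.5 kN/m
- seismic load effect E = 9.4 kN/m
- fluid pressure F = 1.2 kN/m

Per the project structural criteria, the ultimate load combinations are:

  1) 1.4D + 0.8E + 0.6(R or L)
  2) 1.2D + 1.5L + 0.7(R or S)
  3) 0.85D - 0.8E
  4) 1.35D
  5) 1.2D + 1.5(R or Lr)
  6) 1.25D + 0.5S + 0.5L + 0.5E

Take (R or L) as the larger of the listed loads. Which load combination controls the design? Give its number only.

Combination 2

(R or L) → L = 17.7 kN/m; (R or S) → R = 15.5 kN/m; (R or Lr) → R = 15.5 kN/m.
1) 1.4(27.9) + 0.8(9.4) + 0.6(17.7) = 57.2
2) 1.2(27.9) + 1.5(17.7) + 0.7(15.5) = 70.9
3) 0.85(27.9) - 0.8(9.4) = 16.2
4) 1.35(27.9) = 37.7
5) 1.2(27.9) + 1.5(15.5) = 56.7
6) 1.25(27.9) + 0.5(8.1) + 0.5(17.7) + 0.5(9.4) = 52.5
The largest value is 70.9 kN/m from combination 2.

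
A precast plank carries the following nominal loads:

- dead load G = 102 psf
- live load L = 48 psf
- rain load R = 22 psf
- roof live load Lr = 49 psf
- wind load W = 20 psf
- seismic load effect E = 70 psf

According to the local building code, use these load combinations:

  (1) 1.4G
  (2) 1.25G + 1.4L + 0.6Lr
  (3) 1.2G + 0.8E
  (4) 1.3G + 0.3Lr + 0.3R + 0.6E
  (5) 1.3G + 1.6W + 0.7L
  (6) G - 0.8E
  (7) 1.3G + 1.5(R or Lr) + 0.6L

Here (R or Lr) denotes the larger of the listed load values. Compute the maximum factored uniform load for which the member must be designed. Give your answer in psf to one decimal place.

(R or Lr) → Lr = 49 psf.
(1) 1.4(102) = 142.8
(2) 1.25(102) + 1.4(48) + 0.6(49) = 127.5 + 67.2 + 29.4 = 224.1
(3) 1.2(102) + 0.8(70) = 122.4 + 56.0 = 178.4
(4) 1.3(102) + 0.3(49) + 0.3(22) + 0.6(70) = 132.6 + 14.7 + 6.6 + 42.0 = 195.9
(5) 1.3(102) + 1.6(20) + 0.7(48) = 132.6 + 32.0 + 33.6 = 198.2
(6) 1.0(102) - 0.8(70) = 102.0 - 56.0 = 46.0
(7) 1.3(102) + 1.5(49) + 0.6(48) = 132.6 + 73.5 + 28.8 = 234.9
Combination 7 governs: q_u = 234.9 psf.

234.9 psf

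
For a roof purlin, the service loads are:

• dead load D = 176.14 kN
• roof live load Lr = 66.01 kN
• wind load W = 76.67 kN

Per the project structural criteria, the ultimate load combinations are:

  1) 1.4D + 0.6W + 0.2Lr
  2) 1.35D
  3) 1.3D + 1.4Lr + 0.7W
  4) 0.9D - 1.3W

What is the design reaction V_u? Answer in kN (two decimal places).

1) 1.4(176.14) + 0.6(76.67) + 0.2(66.01) = 305.80
2) 1.35(176.14) = 237.79
3) 1.3(176.14) + 1.4(66.01) + 0.7(76.67) = 375.07
4) 0.9(176.14) - 1.3(76.67) = 58.86
The controlling combination is 3, giving 375.07 kN.

375.07 kN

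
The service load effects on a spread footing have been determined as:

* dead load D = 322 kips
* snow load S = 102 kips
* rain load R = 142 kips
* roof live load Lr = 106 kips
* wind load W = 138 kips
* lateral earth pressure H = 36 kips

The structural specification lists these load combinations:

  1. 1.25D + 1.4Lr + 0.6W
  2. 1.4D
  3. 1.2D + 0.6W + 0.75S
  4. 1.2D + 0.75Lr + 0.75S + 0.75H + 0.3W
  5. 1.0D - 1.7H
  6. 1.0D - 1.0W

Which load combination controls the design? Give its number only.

1. 1.25(322) + 1.4(106) + 0.6(138) = 402.50 + 148.40 + 82.80 = 633.70
2. 1.4(322) = 450.80
3. 1.2(322) + 0.6(138) + 0.75(102) = 386.40 + 82.80 + 76.50 = 545.70
4. 1.2(322) + 0.75(106) + 0.75(102) + 0.75(36) + 0.3(138) = 386.40 + 79.50 + 76.50 + 27.00 + 41.40 = 610.80
5. 1.0(322) - 1.7(36) = 322.00 - 61.20 = 260.80
6. 1.0(322) - 1.0(138) = 322.00 - 138.00 = 184.00
The largest value is 633.70 kips from combination 1.

Combination 1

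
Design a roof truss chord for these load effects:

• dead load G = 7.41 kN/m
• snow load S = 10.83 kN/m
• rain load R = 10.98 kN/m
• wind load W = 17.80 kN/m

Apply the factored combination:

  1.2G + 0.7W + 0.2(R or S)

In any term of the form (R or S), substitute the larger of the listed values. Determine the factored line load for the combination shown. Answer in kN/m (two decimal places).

23.55 kN/m

(R or S) → R = 10.98 kN/m.
1.2(7.41) + 0.7(17.80) + 0.2(10.98) = 8.89 + 12.46 + 2.20 = 23.55
w_u = 23.55 kN/m.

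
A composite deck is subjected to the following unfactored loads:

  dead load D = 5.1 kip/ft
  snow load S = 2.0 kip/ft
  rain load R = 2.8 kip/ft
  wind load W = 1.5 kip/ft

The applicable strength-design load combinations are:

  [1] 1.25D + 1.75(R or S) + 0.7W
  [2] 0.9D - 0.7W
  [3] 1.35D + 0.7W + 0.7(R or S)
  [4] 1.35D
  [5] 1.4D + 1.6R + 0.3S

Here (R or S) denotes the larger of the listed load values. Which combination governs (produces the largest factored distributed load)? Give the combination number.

(R or S) → R = 2.8 kip/ft.
[1] 1.25(5.1) + 1.75(2.8) + 0.7(1.5) = 12.3
[2] 0.9(5.1) - 0.7(1.5) = 4.6 - 1.1 = 3.5
[3] 1.35(5.1) + 0.7(1.5) + 0.7(2.8) = 9.9
[4] 1.35(5.1) = 6.9
[5] 1.4(5.1) + 1.6(2.8) + 0.3(2.0) = 7.1 + 4.5 + 0.6 = 12.2
The largest value is 12.3 kip/ft from combination 1.

Combination 1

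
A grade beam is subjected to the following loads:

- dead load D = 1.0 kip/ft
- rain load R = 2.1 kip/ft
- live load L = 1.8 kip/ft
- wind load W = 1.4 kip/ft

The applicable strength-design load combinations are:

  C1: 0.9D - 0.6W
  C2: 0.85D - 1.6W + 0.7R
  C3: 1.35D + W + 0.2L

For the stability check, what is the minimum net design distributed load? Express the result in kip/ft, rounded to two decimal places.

C1: 0.9(1.0) - 0.6(1.4) = 0.90 - 0.84 = 0.06
C2: 0.85(1.0) - 1.6(1.4) + 0.7(2.1) = 0.85 - 2.24 + 1.47 = 0.08
C3: 1.35(1.0) + 1.0(1.4) + 0.2(1.8) = 1.35 + 1.40 + 0.36 = 3.11
Combination 1 gives the minimum: 0.06 kip/ft.

0.06 kip/ft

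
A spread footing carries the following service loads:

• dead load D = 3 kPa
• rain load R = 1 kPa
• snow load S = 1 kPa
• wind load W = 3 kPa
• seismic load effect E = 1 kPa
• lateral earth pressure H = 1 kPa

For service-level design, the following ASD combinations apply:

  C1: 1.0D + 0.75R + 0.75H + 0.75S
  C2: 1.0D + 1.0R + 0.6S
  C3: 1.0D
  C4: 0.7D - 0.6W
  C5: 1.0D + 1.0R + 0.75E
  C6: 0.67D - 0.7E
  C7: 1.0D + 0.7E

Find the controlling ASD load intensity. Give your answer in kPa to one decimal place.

5.3 kPa

C1: 1.0(3) + 0.75(1) + 0.75(1) + 0.75(1) = 5.3
C2: 1.0(3) + 1.0(1) + 0.6(1) = 3.0 + 1.0 + 0.6 = 4.6
C3: 1.0(3) = 3.0
C4: 0.7(3) - 0.6(3) = 2.1 - 1.8 = 0.3
C5: 1.0(3) + 1.0(1) + 0.75(1) = 3.0 + 1.0 + 0.8 = 4.8
C6: 0.67(3) - 0.7(1) = 2.0 - 0.7 = 1.3
C7: 1.0(3) + 0.7(1) = 3.0 + 0.7 = 3.7
The controlling combination is 1, giving 5.3 kPa.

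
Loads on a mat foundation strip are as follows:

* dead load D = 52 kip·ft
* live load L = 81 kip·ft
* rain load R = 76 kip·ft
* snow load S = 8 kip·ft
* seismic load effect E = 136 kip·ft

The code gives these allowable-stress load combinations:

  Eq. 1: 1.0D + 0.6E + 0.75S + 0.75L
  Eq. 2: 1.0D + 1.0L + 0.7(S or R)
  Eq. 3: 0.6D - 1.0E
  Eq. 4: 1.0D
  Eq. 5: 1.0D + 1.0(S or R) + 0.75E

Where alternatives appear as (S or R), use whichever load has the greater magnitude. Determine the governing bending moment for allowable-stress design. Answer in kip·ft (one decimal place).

230.0 kip·ft

(S or R) → R = 76 kip·ft.
Eq. 1: 1.0(52) + 0.6(136) + 0.75(8) + 0.75(81) = 52.0 + 81.6 + 6.0 + 60.8 = 200.4
Eq. 2: 1.0(52) + 1.0(81) + 0.7(76) = 52.0 + 81.0 + 53.2 = 186.2
Eq. 3: 0.6(52) - 1.0(136) = 31.2 - 136.0 = -104.8
Eq. 4: 1.0(52) = 52.0
Eq. 5: 1.0(52) + 1.0(76) + 0.75(136) = 52.0 + 76.0 + 102.0 = 230.0
Maximum is from combination 5.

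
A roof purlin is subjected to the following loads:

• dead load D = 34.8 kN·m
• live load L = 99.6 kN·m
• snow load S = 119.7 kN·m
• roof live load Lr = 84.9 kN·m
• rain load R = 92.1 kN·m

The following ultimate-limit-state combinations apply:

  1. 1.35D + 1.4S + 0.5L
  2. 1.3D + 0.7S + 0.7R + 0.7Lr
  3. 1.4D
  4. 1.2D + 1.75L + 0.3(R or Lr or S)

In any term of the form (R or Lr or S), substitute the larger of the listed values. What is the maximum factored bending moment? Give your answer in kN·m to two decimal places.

(R or Lr or S) → S = 119.7 kN·m.
1. 1.35(34.8) + 1.4(119.7) + 0.5(99.6) = 264.36
2. 1.3(34.8) + 0.7(119.7) + 0.7(92.1) + 0.7(84.9) = 252.93
3. 1.4(34.8) = 48.72
4. 1.2(34.8) + 1.75(99.6) + 0.3(119.7) = 251.97
Combination 1 governs: M_u = 264.36 kN·m.

264.36 kN·m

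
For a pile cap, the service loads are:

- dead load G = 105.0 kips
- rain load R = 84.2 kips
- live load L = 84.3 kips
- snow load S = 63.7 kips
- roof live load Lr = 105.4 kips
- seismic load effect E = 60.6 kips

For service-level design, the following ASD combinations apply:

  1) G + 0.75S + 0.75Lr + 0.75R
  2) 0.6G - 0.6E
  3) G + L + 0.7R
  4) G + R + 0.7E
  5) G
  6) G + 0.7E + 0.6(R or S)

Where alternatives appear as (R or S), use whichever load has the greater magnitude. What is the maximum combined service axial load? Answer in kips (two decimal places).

294.98 kips

(R or S) → R = 84.2 kips.
1) 1.0(105.0) + 0.75(63.7) + 0.75(105.4) + 0.75(84.2) = 105.00 + 47.78 + 79.05 + 63.15 = 294.98
2) 0.6(105.0) - 0.6(60.6) = 63.00 - 36.36 = 26.64
3) 1.0(105.0) + 1.0(84.3) + 0.7(84.2) = 105.00 + 84.30 + 58.94 = 248.24
4) 1.0(105.0) + 1.0(84.2) + 0.7(60.6) = 105.00 + 84.20 + 42.42 = 231.62
5) 1.0(105.0) = 105.00
6) 1.0(105.0) + 0.7(60.6) + 0.6(84.2) = 105.00 + 42.42 + 50.52 = 197.94
Combination 1 governs: P = 294.98 kips.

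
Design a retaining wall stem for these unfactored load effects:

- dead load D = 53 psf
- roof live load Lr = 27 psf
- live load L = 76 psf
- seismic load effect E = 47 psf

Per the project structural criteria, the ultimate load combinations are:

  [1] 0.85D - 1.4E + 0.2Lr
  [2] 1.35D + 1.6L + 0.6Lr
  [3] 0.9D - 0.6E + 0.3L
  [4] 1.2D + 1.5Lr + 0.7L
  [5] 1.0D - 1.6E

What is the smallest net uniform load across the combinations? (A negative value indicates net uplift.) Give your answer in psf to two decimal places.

[1] 0.85(53) - 1.4(47) + 0.2(27) = 45.05 - 65.80 + 5.40 = -15.35
[2] 1.35(53) + 1.6(76) + 0.6(27) = 71.55 + 121.60 + 16.20 = 209.35
[3] 0.9(53) - 0.6(47) + 0.3(76) = 47.70 - 28.20 + 22.80 = 42.30
[4] 1.2(53) + 1.5(27) + 0.7(76) = 63.60 + 40.50 + 53.20 = 157.30
[5] 1.0(53) - 1.6(47) = 53.00 - 75.20 = -22.20
Combination 5 gives the minimum: -22.20 psf.

-22.20 psf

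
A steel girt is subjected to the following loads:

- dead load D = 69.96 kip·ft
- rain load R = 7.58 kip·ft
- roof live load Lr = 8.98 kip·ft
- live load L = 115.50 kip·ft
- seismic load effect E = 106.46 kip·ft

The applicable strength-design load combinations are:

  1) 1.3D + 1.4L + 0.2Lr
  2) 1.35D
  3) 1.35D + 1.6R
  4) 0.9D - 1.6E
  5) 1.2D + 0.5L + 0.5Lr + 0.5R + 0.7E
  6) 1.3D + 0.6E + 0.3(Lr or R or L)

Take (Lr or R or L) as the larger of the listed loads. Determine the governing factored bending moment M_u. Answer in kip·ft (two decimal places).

254.44 kip·ft

(Lr or R or L) → L = 115.50 kip·ft.
1) 1.3(69.96) + 1.4(115.50) + 0.2(8.98) = 254.44
2) 1.35(69.96) = 94.45
3) 1.35(69.96) + 1.6(7.58) = 106.57
4) 0.9(69.96) - 1.6(106.46) = -107.37
5) 1.2(69.96) + 0.5(115.50) + 0.5(8.98) + 0.5(7.58) + 0.7(106.46) = 224.50
6) 1.3(69.96) + 0.6(106.46) + 0.3(115.50) = 189.47
Maximum is from combination 1.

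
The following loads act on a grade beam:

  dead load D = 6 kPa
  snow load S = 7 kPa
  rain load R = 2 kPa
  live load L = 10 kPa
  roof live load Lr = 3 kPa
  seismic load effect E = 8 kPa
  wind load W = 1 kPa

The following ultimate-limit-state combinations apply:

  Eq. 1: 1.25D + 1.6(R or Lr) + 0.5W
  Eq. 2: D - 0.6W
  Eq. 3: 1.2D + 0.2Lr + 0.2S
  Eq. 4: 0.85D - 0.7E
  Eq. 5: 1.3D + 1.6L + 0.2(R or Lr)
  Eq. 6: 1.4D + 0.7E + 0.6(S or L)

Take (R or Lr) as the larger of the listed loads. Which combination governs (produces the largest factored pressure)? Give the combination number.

(R or Lr) → Lr = 3 kPa; (S or L) → L = 10 kPa.
Eq. 1: 1.25(6) + 1.6(3) + 0.5(1) = 7.50 + 4.80 + 0.50 = 12.80
Eq. 2: 1.0(6) - 0.6(1) = 6.00 - 0.60 = 5.40
Eq. 3: 1.2(6) + 0.2(3) + 0.2(7) = 7.20 + 0.60 + 1.40 = 9.20
Eq. 4: 0.85(6) - 0.7(8) = 5.10 - 5.60 = -0.50
Eq. 5: 1.3(6) + 1.6(10) + 0.2(3) = 7.80 + 16.00 + 0.60 = 24.40
Eq. 6: 1.4(6) + 0.7(8) + 0.6(10) = 8.40 + 5.60 + 6.00 = 20.00
The largest value is 24.40 kPa from combination 5.

Combination 5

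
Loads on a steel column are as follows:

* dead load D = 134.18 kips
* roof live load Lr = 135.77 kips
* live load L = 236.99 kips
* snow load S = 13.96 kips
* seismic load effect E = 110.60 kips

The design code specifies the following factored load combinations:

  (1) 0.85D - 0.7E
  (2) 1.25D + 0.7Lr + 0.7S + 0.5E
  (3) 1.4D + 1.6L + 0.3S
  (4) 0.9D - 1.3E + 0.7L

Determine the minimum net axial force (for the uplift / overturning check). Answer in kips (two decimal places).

36.63 kips

(1) 0.85(134.18) - 0.7(110.60) = 36.63
(2) 1.25(134.18) + 0.7(135.77) + 0.7(13.96) + 0.5(110.60) = 327.84
(3) 1.4(134.18) + 1.6(236.99) + 0.3(13.96) = 571.22
(4) 0.9(134.18) - 1.3(110.60) + 0.7(236.99) = 142.88
Combination 1 gives the minimum: 36.63 kips.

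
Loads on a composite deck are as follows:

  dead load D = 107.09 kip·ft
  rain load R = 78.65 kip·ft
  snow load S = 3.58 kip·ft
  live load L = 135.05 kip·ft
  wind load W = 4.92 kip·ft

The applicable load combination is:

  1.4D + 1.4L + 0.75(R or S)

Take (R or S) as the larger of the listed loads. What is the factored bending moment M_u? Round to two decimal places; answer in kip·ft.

397.98 kip·ft

(R or S) → R = 78.65 kip·ft.
1.4(107.09) + 1.4(135.05) + 0.75(78.65) = 397.98
M_u = 397.98 kip·ft.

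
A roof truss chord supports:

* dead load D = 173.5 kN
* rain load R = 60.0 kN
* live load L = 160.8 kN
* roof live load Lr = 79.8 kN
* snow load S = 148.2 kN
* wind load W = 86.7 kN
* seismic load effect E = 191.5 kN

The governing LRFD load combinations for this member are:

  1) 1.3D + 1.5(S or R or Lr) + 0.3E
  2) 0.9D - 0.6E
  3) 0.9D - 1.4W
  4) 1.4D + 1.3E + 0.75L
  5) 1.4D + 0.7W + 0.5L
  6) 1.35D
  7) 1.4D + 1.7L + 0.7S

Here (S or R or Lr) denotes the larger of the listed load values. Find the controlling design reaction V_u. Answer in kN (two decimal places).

(S or R or Lr) → S = 148.2 kN.
1) 1.3(173.5) + 1.5(148.2) + 0.3(191.5) = 225.55 + 222.30 + 57.45 = 505.30
2) 0.9(173.5) - 0.6(191.5) = 156.15 - 114.90 = 41.25
3) 0.9(173.5) - 1.4(86.7) = 156.15 - 121.38 = 34.77
4) 1.4(173.5) + 1.3(191.5) + 0.75(160.8) = 242.90 + 248.95 + 120.60 = 612.45
5) 1.4(173.5) + 0.7(86.7) + 0.5(160.8) = 242.90 + 60.69 + 80.40 = 383.99
6) 1.35(173.5) = 234.23
7) 1.4(173.5) + 1.7(160.8) + 0.7(148.2) = 242.90 + 273.36 + 103.74 = 620.00
The controlling combination is 7, giving 620.00 kN.

620.00 kN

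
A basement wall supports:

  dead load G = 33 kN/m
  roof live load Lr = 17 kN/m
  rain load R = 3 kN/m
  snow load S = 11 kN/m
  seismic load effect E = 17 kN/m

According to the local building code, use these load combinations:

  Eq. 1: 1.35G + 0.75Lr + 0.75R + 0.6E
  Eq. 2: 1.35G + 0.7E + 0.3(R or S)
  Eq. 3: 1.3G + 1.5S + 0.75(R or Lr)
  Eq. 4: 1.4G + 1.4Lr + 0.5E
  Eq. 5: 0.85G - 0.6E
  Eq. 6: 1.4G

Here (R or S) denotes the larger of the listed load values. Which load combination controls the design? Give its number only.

Combination 4

(R or S) → S = 11 kN/m; (R or Lr) → Lr = 17 kN/m.
Eq. 1: 1.35(33) + 0.75(17) + 0.75(3) + 0.6(17) = 44.55 + 12.75 + 2.25 + 10.20 = 69.75
Eq. 2: 1.35(33) + 0.7(17) + 0.3(11) = 44.55 + 11.90 + 3.30 = 59.75
Eq. 3: 1.3(33) + 1.5(11) + 0.75(17) = 42.90 + 16.50 + 12.75 = 72.15
Eq. 4: 1.4(33) + 1.4(17) + 0.5(17) = 46.20 + 23.80 + 8.50 = 78.50
Eq. 5: 0.85(33) - 0.6(17) = 28.05 - 10.20 = 17.85
Eq. 6: 1.4(33) = 46.20
The largest value is 78.50 kN/m from combination 4.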